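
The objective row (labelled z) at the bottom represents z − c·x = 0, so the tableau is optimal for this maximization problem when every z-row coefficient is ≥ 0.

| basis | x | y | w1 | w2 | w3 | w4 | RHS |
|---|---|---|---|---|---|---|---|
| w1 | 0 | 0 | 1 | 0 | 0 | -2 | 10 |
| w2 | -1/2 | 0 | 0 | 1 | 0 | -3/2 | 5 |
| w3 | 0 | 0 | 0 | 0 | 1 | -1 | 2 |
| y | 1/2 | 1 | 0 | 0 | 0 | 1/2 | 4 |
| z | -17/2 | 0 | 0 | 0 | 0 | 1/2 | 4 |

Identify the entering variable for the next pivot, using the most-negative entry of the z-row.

x

Negative z-row entries: x: -17/2.
The most negative is -17/2 in column x, so x enters.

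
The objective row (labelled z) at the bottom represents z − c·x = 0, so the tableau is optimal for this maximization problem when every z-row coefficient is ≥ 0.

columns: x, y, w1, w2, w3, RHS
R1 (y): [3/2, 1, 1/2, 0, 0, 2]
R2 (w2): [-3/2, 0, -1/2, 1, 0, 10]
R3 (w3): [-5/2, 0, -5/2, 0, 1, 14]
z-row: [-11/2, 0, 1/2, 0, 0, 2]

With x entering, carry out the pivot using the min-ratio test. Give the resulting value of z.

Ratio test on column x — row 1: 2/(3/2) = 4/3; row 2: entry -3/2 ≤ 0; row 3: entry -5/2 ≤ 0. Minimum is 4/3 at row 1 (y leaves); pivot element 3/2.
Pivot on row 1; the z-row RHS becomes 2 − (-11/2)·(4/3) = 28/3.

28/3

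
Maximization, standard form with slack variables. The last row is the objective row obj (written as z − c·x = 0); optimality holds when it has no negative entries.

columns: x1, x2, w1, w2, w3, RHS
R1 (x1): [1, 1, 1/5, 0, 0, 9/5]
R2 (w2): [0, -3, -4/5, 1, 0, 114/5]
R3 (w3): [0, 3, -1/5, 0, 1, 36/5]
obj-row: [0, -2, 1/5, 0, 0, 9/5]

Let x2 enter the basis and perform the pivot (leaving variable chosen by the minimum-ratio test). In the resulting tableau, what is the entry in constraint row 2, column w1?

Ratio test on column x2 — row 1: (9/5)/1 = 9/5; row 2: entry -3 ≤ 0; row 3: (36/5)/3 = 12/5. Minimum is 9/5 at row 1 (x1 leaves); pivot element 1.
Divide row 1 by 1; eliminate column x2 from the other rows.
Row 2 update in column w1: -4/5 − (-3)·(1/5) = -1/5.

-1/5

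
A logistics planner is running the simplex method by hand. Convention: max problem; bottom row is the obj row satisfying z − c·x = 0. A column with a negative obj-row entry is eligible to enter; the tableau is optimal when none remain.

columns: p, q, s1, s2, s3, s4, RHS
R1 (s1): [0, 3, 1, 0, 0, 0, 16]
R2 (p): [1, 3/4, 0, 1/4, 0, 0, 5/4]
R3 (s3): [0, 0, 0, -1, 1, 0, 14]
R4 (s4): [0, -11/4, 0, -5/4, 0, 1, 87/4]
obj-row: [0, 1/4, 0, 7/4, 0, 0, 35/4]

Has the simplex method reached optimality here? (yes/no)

Every obj-row coefficient is ≥ 0, so the tableau is optimal.

yes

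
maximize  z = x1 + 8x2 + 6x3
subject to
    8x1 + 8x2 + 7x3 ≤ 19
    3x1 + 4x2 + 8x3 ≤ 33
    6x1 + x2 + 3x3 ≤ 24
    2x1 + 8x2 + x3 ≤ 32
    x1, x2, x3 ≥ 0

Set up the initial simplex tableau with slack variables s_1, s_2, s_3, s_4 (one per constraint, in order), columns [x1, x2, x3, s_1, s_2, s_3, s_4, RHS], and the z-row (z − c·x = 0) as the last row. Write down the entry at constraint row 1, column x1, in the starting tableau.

8

Constraint 1 has coefficient 8 on x1.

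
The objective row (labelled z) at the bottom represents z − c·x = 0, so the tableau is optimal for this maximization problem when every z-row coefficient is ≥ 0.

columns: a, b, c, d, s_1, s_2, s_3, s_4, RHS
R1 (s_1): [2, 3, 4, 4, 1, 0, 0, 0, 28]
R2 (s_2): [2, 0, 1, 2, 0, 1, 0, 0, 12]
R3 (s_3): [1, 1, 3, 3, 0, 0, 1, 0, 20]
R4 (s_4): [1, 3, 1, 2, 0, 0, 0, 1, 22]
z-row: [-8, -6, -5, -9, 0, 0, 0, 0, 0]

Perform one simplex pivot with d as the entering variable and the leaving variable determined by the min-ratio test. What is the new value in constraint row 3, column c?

Ratio test on column d — row 1: 28/4 = 7; row 2: 12/2 = 6; row 3: 20/3 = 20/3; row 4: 22/2 = 11. Minimum is 6 at row 2 (s_2 leaves); pivot element 2.
Divide row 2 by 2; eliminate column d from the other rows.
Row 3 update in column c: 3 − 3·(1/2) = 3/2.

3/2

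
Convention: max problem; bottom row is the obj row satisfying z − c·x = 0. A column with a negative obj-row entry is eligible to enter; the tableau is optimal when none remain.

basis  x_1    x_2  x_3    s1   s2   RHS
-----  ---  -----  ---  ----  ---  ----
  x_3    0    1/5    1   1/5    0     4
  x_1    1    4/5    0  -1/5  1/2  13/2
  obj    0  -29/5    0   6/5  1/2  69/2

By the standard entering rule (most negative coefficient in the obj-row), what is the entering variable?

x_2

Negative obj-row entries: x_2: -29/5.
The most negative is -29/5 in column x_2, so x_2 enters.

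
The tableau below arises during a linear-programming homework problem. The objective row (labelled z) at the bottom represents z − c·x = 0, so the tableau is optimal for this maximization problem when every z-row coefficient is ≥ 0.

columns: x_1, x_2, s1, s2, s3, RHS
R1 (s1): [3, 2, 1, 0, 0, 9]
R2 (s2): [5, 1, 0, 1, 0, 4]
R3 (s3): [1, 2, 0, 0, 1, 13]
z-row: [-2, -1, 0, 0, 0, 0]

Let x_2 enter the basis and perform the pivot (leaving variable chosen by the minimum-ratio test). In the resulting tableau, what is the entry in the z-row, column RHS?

4

Ratio test on column x_2 — row 1: 9/2 = 9/2; row 2: 4/1 = 4; row 3: 13/2 = 13/2. Minimum is 4 at row 2 (s2 leaves); pivot element 1.
Divide row 2 by 1; eliminate column x_2 from the other rows.
z-row update in column RHS: 0 − (-1)·4 = 4.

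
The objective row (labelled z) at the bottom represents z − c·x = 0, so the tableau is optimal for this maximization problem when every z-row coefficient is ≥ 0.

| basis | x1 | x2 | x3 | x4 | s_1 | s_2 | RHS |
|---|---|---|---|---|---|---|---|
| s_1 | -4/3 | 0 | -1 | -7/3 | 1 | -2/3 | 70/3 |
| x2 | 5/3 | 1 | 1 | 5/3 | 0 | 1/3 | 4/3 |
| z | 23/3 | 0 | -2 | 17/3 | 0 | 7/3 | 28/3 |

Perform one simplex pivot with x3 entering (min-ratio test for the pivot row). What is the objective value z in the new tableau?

12

Ratio test on column x3 — row 1: entry -1 ≤ 0; row 2: (4/3)/1 = 4/3. Minimum is 4/3 at row 2 (x2 leaves); pivot element 1.
Pivot on row 2; the z-row RHS becomes 28/3 − (-2)·(4/3) = 12.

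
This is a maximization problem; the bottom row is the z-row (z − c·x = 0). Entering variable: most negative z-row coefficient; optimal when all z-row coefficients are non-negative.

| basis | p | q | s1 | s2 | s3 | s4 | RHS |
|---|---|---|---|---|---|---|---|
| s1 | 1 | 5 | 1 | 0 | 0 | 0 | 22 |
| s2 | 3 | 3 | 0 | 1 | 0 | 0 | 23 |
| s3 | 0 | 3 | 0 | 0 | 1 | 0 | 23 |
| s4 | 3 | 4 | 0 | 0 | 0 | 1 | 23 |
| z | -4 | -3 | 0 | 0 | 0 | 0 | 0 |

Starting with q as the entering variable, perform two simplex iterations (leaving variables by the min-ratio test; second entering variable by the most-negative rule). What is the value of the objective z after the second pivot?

Ratio test on column q — row 1: 22/5 = 22/5; row 2: 23/3 = 23/3; row 3: 23/3 = 23/3; row 4: 23/4 = 23/4. Minimum is 22/5 at row 1 (s1 leaves); pivot element 5.
Pivot on row 1; the z-row RHS becomes 0 − (-3)·(22/5) = 66/5.
Next entering variable (most negative z-row entry -17/5): p.
Ratio test on column p — row 1: (22/5)/(1/5) = 22; row 2: (49/5)/(12/5) = 49/12; row 3: entry -3/5 ≤ 0; row 4: (27/5)/(11/5) = 27/11. Minimum is 27/11 at row 4 (s4 leaves); pivot element 11/5.
After the second pivot the z-row RHS is 66/5 − (-17/5)·(27/11) = 237/11.

237/11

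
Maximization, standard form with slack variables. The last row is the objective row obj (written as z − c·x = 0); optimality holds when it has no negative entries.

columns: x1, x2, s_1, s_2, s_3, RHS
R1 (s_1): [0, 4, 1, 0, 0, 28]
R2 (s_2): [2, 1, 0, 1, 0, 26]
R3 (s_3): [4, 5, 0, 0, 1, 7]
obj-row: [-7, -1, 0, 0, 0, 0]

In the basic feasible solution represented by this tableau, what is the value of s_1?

28

s_1 is basic (row 1); its value is the RHS of that row, 28.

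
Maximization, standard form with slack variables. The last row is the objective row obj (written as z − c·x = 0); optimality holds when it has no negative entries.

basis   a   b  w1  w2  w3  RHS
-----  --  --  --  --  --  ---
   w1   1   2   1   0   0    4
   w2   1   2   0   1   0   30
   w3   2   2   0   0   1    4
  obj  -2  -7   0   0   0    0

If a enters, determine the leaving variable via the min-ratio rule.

Column a entries and ratios — w1: 4/1 = 4; w2: 30/1 = 30; w3: 4/2 = 2.
Smallest ratio is 2 in the row of w3, so w3 leaves.

w3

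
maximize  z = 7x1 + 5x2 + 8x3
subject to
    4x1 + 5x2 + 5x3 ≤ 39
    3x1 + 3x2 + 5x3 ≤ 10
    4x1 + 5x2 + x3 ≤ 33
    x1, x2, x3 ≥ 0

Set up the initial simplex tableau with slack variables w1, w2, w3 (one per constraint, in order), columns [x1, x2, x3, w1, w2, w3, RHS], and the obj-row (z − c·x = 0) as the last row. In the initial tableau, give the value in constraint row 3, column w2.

0

Slack w2 belongs to constraint 2; its column is the unit vector e_2, so the entry in row 3 is 0.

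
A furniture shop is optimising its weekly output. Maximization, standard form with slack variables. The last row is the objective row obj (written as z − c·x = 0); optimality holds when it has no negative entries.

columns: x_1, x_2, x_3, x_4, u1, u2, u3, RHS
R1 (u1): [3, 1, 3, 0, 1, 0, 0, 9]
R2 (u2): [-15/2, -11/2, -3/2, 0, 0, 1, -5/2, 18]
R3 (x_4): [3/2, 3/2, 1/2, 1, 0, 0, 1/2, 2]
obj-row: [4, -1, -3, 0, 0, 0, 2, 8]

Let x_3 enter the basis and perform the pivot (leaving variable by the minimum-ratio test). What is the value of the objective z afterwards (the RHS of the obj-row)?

Ratio test on column x_3 — row 1: 9/3 = 3; row 2: entry -3/2 ≤ 0; row 3: 2/(1/2) = 4. Minimum is 3 at row 1 (u1 leaves); pivot element 3.
Pivot on row 1; the obj-row RHS becomes 8 − (-3)·3 = 17.

17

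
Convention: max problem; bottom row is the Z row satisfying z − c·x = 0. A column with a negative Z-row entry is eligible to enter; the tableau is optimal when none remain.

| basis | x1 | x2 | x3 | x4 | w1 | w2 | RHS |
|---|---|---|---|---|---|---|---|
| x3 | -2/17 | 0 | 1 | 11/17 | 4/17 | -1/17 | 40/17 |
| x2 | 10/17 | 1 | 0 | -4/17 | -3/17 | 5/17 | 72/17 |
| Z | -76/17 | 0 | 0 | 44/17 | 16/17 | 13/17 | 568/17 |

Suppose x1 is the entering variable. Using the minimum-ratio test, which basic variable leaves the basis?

Column x1 entries and ratios — x3: -2/17 ≤ 0, skip; x2: (72/17)/(10/17) = 36/5.
Smallest ratio is 36/5 in the row of x2, so x2 leaves.

x2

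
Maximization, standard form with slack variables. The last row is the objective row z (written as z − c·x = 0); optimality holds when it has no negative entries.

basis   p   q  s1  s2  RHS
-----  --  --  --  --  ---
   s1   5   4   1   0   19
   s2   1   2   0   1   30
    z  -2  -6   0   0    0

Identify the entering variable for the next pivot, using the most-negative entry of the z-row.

Negative z-row entries: p: -2, q: -6.
The most negative is -6 in column q, so q enters.

q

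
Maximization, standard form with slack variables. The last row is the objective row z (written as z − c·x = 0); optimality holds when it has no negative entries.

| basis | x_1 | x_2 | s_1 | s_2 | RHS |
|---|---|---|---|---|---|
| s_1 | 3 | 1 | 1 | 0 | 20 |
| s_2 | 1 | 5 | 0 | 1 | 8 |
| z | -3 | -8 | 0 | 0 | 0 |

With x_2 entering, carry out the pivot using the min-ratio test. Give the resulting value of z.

Ratio test on column x_2 — row 1: 20/1 = 20; row 2: 8/5 = 8/5. Minimum is 8/5 at row 2 (s_2 leaves); pivot element 5.
Pivot on row 2; the z-row RHS becomes 0 − (-8)·(8/5) = 64/5.

64/5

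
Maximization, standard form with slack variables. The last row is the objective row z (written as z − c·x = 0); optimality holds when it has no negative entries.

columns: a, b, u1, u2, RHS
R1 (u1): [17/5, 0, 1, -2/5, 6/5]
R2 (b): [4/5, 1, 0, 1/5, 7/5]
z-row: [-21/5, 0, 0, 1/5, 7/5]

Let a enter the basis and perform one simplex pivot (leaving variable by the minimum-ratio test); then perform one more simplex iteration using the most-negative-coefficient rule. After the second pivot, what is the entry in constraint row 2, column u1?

-4/5

Ratio test on column a — row 1: (6/5)/(17/5) = 6/17; row 2: (7/5)/(4/5) = 7/4. Minimum is 6/17 at row 1 (u1 leaves); pivot element 17/5.
Divide row 1 by 17/5; eliminate column a from the other rows.
Second iteration: most negative z-row entry is -5/17 in column u2, so u2 enters.
Ratio test on column u2 — row 1: entry -2/17 ≤ 0; row 2: (19/17)/(5/17) = 19/5. Minimum is 19/5 at row 2 (b leaves); pivot element 5/17.
Divide row 2 by 5/17; eliminate column u2 from the other rows.
After both pivots, the entry at constraint row 2, column u1 is -4/5.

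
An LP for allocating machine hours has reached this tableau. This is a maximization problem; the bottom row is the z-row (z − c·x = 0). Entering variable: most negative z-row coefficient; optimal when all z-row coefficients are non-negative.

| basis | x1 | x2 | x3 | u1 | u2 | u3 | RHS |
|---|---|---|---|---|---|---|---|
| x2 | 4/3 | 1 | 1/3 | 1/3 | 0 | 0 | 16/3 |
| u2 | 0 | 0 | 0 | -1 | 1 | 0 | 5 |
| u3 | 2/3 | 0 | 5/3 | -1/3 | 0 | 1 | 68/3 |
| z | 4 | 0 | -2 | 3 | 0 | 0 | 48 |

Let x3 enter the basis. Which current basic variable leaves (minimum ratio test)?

u3

Column x3 entries and ratios — x2: (16/3)/(1/3) = 16; u2: 0 ≤ 0, skip; u3: (68/3)/(5/3) = 68/5.
Smallest ratio is 68/5 in the row of u3, so u3 leaves.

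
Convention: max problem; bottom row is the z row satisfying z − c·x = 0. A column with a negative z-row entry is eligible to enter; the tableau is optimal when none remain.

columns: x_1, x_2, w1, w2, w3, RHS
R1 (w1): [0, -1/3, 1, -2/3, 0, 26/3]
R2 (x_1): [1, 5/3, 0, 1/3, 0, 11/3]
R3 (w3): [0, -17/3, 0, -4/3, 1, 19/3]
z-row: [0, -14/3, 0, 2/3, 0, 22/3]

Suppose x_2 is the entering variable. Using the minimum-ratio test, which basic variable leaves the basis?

Column x_2 entries and ratios — w1: -1/3 ≤ 0, skip; x_1: (11/3)/(5/3) = 11/5; w3: -17/3 ≤ 0, skip.
Smallest ratio is 11/5 in the row of x_1, so x_1 leaves.

x_1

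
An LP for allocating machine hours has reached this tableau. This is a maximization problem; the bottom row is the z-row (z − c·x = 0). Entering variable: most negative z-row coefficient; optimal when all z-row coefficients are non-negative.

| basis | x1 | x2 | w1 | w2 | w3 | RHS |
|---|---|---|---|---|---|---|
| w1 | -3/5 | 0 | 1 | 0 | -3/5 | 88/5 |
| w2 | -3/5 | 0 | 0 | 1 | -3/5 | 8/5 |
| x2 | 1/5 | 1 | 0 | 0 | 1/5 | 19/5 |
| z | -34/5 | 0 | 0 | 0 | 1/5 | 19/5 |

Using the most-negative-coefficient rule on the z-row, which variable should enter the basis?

Negative z-row entries: x1: -34/5.
The most negative is -34/5 in column x1, so x1 enters.

x1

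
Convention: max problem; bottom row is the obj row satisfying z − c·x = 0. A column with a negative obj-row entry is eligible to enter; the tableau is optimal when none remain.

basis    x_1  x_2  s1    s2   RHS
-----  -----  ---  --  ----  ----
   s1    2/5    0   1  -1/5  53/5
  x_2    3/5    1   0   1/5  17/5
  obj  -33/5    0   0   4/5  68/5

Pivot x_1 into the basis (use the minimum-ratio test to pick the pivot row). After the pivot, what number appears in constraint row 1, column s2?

Ratio test on column x_1 — row 1: (53/5)/(2/5) = 53/2; row 2: (17/5)/(3/5) = 17/3. Minimum is 17/3 at row 2 (x_2 leaves); pivot element 3/5.
Divide row 2 by 3/5; eliminate column x_1 from the other rows.
Row 1 update in column s2: -1/5 − (2/5)·(1/3) = -1/3.

-1/3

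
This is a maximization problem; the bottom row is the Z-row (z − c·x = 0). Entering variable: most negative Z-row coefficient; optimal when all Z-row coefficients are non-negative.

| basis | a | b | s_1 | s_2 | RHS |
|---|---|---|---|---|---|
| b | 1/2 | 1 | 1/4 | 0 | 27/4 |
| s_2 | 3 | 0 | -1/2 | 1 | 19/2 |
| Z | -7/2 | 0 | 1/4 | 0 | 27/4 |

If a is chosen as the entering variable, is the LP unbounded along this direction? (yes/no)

no

Column a has positive entries in row(s) 1, 2, so the ratio test bounds it — not unbounded.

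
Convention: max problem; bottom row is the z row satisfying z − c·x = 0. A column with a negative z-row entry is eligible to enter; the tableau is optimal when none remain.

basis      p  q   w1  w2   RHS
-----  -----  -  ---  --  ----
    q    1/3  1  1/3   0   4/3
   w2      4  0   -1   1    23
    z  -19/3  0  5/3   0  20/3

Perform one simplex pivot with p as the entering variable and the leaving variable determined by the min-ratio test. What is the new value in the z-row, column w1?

Ratio test on column p — row 1: (4/3)/(1/3) = 4; row 2: 23/4 = 23/4. Minimum is 4 at row 1 (q leaves); pivot element 1/3.
Divide row 1 by 1/3; eliminate column p from the other rows.
z-row update in column w1: 5/3 − (-19/3)·1 = 8.

8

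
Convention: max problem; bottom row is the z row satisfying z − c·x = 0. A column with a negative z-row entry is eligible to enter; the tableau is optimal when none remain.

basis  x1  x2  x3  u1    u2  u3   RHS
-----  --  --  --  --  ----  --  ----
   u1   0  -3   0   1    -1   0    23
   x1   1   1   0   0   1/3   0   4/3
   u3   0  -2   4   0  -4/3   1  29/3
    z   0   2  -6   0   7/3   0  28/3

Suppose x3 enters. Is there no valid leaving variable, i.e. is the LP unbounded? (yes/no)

Column x3 has positive entries in row(s) 3, so the ratio test bounds it — not unbounded.

no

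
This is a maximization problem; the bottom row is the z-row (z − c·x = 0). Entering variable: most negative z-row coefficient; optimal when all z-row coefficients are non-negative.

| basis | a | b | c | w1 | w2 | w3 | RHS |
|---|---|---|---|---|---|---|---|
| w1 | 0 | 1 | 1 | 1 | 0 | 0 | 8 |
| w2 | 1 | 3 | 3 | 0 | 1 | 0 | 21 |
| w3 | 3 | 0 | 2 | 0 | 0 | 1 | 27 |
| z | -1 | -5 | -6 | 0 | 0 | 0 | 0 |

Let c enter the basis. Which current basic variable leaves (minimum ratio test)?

w2

Column c entries and ratios — w1: 8/1 = 8; w2: 21/3 = 7; w3: 27/2 = 27/2.
Smallest ratio is 7 in the row of w2, so w2 leaves.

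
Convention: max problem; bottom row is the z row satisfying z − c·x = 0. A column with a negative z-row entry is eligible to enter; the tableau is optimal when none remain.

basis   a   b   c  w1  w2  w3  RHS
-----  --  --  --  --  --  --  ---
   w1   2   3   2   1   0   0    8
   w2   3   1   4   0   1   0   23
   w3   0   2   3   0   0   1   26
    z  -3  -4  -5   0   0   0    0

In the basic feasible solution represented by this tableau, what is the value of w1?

8

w1 is basic (row 1); its value is the RHS of that row, 8.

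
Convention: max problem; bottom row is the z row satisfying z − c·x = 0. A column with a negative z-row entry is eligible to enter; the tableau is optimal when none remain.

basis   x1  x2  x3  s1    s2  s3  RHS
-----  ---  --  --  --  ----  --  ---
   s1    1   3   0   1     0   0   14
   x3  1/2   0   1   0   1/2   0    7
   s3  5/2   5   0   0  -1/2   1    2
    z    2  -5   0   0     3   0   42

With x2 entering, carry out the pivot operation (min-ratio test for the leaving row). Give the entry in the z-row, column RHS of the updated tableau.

44

Ratio test on column x2 — row 1: 14/3 = 14/3; row 2: entry 0 ≤ 0; row 3: 2/5 = 2/5. Minimum is 2/5 at row 3 (s3 leaves); pivot element 5.
Divide row 3 by 5; eliminate column x2 from the other rows.
z-row update in column RHS: 42 − (-5)·(2/5) = 44.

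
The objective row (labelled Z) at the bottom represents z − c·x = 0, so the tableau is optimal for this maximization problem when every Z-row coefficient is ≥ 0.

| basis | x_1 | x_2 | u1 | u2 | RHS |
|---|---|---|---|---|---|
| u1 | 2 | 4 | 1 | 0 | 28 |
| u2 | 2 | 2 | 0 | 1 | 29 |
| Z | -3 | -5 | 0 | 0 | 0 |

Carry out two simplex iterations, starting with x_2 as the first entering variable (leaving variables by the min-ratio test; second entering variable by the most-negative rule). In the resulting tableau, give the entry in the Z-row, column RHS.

42

Ratio test on column x_2 — row 1: 28/4 = 7; row 2: 29/2 = 29/2. Minimum is 7 at row 1 (u1 leaves); pivot element 4.
Divide row 1 by 4; eliminate column x_2 from the other rows.
Second iteration: most negative Z-row entry is -1/2 in column x_1, so x_1 enters.
Ratio test on column x_1 — row 1: 7/(1/2) = 14; row 2: 15/1 = 15. Minimum is 14 at row 1 (x_2 leaves); pivot element 1/2.
Divide row 1 by 1/2; eliminate column x_1 from the other rows.
After both pivots, the entry at the Z-row, column RHS is 42.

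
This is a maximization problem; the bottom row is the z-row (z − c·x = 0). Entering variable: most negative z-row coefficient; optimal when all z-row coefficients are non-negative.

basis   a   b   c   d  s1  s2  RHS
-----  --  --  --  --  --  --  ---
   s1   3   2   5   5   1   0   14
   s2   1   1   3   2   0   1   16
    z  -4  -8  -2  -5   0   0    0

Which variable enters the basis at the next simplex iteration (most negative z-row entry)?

b

Negative z-row entries: a: -4, b: -8, c: -2, d: -5.
The most negative is -8 in column b, so b enters.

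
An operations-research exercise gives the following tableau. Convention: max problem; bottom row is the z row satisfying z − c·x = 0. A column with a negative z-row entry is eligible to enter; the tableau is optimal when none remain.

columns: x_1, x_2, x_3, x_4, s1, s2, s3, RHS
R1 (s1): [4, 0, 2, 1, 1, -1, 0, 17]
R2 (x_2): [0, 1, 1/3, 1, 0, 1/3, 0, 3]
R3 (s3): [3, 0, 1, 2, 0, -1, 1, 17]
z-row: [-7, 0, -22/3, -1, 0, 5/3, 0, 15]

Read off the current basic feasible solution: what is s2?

0

s2 is not in the basis, so in the current basic feasible solution s2 = 0.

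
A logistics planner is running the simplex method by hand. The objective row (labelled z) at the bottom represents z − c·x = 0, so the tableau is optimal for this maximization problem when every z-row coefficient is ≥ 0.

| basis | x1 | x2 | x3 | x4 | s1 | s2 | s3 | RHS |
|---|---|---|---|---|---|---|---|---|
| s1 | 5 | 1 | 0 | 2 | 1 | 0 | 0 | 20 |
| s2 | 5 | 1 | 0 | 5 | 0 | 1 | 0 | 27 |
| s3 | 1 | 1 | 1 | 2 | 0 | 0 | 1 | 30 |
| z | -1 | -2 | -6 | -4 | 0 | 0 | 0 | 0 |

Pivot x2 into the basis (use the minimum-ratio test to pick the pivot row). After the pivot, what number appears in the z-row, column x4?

Ratio test on column x2 — row 1: 20/1 = 20; row 2: 27/1 = 27; row 3: 30/1 = 30. Minimum is 20 at row 1 (s1 leaves); pivot element 1.
Divide row 1 by 1; eliminate column x2 from the other rows.
z-row update in column x4: -4 − (-2)·2 = 0.

0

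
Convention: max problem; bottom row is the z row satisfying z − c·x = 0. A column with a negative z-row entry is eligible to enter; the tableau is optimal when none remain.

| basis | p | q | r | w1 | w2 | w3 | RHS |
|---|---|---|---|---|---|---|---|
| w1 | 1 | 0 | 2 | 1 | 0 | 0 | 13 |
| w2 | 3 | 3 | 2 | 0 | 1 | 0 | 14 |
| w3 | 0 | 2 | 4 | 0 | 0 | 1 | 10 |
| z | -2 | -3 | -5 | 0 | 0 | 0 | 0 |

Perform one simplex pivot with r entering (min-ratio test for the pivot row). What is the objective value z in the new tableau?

25/2

Ratio test on column r — row 1: 13/2 = 13/2; row 2: 14/2 = 7; row 3: 10/4 = 5/2. Minimum is 5/2 at row 3 (w3 leaves); pivot element 4.
Pivot on row 3; the z-row RHS becomes 0 − (-5)·(5/2) = 25/2.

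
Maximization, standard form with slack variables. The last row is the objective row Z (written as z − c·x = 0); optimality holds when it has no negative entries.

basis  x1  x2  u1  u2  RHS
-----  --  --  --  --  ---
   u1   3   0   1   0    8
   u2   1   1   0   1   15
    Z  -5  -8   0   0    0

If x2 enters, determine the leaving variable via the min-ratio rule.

u2

Column x2 entries and ratios — u1: 0 ≤ 0, skip; u2: 15/1 = 15.
Smallest ratio is 15 in the row of u2, so u2 leaves.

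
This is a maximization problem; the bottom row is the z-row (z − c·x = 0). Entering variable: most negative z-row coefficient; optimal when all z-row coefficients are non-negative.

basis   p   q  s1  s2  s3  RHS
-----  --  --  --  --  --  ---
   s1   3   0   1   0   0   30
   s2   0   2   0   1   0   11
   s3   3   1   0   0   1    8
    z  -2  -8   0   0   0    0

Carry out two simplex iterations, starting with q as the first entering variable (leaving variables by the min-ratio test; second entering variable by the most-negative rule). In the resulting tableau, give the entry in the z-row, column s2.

11/3

Ratio test on column q — row 1: entry 0 ≤ 0; row 2: 11/2 = 11/2; row 3: 8/1 = 8. Minimum is 11/2 at row 2 (s2 leaves); pivot element 2.
Divide row 2 by 2; eliminate column q from the other rows.
Second iteration: most negative z-row entry is -2 in column p, so p enters.
Ratio test on column p — row 1: 30/3 = 10; row 2: entry 0 ≤ 0; row 3: (5/2)/3 = 5/6. Minimum is 5/6 at row 3 (s3 leaves); pivot element 3.
Divide row 3 by 3; eliminate column p from the other rows.
After both pivots, the entry at the z-row, column s2 is 11/3.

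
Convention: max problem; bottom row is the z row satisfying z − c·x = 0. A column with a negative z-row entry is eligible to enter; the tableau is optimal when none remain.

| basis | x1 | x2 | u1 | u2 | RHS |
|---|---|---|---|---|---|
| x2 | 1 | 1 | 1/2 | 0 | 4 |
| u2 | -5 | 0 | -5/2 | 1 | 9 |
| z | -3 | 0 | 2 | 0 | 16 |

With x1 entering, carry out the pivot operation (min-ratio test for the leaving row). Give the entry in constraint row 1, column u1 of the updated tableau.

1/2

Ratio test on column x1 — row 1: 4/1 = 4; row 2: entry -5 ≤ 0. Minimum is 4 at row 1 (x2 leaves); pivot element 1.
Divide row 1 by 1; eliminate column x1 from the other rows.
In the new row 1, the u1 entry is the old entry divided by the pivot: (1/2)/1 = 1/2.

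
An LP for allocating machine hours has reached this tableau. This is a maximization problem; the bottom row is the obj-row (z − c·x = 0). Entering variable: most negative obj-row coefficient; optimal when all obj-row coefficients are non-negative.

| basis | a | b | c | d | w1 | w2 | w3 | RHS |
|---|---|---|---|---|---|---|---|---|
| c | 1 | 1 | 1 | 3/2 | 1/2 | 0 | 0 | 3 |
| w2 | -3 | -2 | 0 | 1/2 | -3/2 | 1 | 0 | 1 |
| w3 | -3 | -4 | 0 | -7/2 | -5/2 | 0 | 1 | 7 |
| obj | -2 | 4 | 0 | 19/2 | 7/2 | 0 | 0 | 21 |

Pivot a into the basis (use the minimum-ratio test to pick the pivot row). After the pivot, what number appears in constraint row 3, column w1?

-1

Ratio test on column a — row 1: 3/1 = 3; row 2: entry -3 ≤ 0; row 3: entry -3 ≤ 0. Minimum is 3 at row 1 (c leaves); pivot element 1.
Divide row 1 by 1; eliminate column a from the other rows.
Row 3 update in column w1: -5/2 − (-3)·(1/2) = -1.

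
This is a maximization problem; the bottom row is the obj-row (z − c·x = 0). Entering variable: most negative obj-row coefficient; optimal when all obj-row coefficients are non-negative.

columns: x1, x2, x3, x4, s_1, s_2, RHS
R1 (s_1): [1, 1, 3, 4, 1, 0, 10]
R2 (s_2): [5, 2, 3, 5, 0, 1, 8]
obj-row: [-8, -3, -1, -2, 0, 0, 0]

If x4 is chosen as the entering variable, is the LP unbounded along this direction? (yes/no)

Column x4 has positive entries in row(s) 1, 2, so the ratio test bounds it — not unbounded.

no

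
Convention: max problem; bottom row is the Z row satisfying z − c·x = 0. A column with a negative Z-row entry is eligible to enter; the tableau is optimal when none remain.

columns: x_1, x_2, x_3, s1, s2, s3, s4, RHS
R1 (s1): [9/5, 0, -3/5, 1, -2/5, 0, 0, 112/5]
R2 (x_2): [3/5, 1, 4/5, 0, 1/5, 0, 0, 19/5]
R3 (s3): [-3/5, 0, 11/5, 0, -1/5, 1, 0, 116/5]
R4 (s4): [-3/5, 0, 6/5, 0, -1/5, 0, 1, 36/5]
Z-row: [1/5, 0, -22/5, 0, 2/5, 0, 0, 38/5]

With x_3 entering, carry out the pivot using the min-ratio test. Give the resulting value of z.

57/2

Ratio test on column x_3 — row 1: entry -3/5 ≤ 0; row 2: (19/5)/(4/5) = 19/4; row 3: (116/5)/(11/5) = 116/11; row 4: (36/5)/(6/5) = 6. Minimum is 19/4 at row 2 (x_2 leaves); pivot element 4/5.
Pivot on row 2; the Z-row RHS becomes 38/5 − (-22/5)·(19/4) = 57/2.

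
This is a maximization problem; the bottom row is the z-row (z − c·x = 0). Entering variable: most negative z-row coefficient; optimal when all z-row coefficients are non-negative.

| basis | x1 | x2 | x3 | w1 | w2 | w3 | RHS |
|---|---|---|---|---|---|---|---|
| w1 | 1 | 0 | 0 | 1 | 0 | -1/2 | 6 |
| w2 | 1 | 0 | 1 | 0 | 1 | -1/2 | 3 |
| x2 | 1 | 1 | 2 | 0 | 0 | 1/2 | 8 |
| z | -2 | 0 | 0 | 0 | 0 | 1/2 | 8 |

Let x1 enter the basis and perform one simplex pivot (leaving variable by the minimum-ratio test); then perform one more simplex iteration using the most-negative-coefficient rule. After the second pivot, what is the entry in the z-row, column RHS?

33/2

Ratio test on column x1 — row 1: 6/1 = 6; row 2: 3/1 = 3; row 3: 8/1 = 8. Minimum is 3 at row 2 (w2 leaves); pivot element 1.
Divide row 2 by 1; eliminate column x1 from the other rows.
Second iteration: most negative z-row entry is -1/2 in column w3, so w3 enters.
Ratio test on column w3 — row 1: entry 0 ≤ 0; row 2: entry -1/2 ≤ 0; row 3: 5/1 = 5. Minimum is 5 at row 3 (x2 leaves); pivot element 1.
Divide row 3 by 1; eliminate column w3 from the other rows.
After both pivots, the entry at the z-row, column RHS is 33/2.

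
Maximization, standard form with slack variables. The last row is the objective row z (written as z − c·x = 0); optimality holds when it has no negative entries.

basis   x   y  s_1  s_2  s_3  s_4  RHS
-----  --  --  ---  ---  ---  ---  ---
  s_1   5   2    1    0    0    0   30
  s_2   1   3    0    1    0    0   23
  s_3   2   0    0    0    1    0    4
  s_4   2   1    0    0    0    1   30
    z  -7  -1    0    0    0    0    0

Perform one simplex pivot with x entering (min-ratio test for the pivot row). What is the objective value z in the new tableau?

14

Ratio test on column x — row 1: 30/5 = 6; row 2: 23/1 = 23; row 3: 4/2 = 2; row 4: 30/2 = 15. Minimum is 2 at row 3 (s_3 leaves); pivot element 2.
Pivot on row 3; the z-row RHS becomes 0 − (-7)·2 = 14.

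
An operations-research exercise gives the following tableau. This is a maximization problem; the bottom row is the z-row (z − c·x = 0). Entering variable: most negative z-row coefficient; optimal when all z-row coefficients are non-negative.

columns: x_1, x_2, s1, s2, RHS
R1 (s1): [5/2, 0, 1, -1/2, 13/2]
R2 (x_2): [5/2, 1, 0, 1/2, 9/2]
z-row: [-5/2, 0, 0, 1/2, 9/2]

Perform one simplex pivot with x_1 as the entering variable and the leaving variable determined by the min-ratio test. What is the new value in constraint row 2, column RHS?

9/5

Ratio test on column x_1 — row 1: (13/2)/(5/2) = 13/5; row 2: (9/2)/(5/2) = 9/5. Minimum is 9/5 at row 2 (x_2 leaves); pivot element 5/2.
Divide row 2 by 5/2; eliminate column x_1 from the other rows.
In the new row 2, the RHS entry is the old entry divided by the pivot: (9/2)/(5/2) = 9/5.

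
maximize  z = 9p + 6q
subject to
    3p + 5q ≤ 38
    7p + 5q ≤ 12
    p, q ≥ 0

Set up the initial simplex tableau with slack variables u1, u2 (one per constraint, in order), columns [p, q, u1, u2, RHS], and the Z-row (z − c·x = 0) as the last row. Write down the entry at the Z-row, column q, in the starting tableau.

The Z-row carries the negated objective coefficients: the q entry is -6.

-6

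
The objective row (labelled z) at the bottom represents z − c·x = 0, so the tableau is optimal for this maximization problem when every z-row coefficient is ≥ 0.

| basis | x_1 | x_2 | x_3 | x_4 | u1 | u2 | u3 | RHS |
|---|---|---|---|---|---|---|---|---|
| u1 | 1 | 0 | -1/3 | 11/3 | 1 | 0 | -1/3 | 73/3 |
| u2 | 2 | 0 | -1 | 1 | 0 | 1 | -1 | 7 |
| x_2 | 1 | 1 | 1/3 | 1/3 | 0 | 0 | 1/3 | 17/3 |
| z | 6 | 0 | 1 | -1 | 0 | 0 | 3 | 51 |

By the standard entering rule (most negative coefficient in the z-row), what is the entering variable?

Negative z-row entries: x_4: -1.
The most negative is -1 in column x_4, so x_4 enters.

x_4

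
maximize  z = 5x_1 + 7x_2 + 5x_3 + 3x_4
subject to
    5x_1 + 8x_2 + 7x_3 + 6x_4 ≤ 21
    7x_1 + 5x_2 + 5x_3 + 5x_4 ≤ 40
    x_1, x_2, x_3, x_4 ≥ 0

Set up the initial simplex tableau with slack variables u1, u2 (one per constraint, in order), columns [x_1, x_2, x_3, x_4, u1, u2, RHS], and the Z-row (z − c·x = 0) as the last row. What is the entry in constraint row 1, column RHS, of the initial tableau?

The RHS of constraint 1 is b_1 = 21.

21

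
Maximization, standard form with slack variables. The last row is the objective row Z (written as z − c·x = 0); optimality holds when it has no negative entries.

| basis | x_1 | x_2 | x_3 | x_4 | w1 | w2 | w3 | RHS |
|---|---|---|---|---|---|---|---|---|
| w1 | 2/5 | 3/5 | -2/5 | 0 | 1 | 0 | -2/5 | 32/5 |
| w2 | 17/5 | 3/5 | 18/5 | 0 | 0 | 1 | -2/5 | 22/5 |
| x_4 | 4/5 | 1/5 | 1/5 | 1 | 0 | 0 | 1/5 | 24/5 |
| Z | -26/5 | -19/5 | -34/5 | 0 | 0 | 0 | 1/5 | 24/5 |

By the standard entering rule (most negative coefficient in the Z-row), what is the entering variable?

Negative Z-row entries: x_1: -26/5, x_2: -19/5, x_3: -34/5.
The most negative is -34/5 in column x_3, so x_3 enters.

x_3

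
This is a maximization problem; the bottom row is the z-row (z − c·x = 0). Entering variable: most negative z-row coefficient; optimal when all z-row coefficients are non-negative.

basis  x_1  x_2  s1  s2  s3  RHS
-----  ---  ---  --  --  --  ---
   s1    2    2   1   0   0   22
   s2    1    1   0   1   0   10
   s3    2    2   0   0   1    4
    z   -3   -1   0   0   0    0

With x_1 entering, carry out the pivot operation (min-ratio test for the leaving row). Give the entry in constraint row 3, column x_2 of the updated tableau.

1

Ratio test on column x_1 — row 1: 22/2 = 11; row 2: 10/1 = 10; row 3: 4/2 = 2. Minimum is 2 at row 3 (s3 leaves); pivot element 2.
Divide row 3 by 2; eliminate column x_1 from the other rows.
In the new row 3, the x_2 entry is the old entry divided by the pivot: 2/2 = 1.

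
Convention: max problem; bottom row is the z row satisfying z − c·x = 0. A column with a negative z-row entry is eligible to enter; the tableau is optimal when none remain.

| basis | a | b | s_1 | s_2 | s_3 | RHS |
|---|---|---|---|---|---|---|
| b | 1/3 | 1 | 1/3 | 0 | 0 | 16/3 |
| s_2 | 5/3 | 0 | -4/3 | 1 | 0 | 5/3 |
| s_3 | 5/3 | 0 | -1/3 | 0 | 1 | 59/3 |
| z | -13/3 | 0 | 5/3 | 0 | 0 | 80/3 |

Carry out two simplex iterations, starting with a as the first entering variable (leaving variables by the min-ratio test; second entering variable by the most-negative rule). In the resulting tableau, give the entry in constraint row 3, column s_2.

-2/3

Ratio test on column a — row 1: (16/3)/(1/3) = 16; row 2: (5/3)/(5/3) = 1; row 3: (59/3)/(5/3) = 59/5. Minimum is 1 at row 2 (s_2 leaves); pivot element 5/3.
Divide row 2 by 5/3; eliminate column a from the other rows.
Second iteration: most negative z-row entry is -9/5 in column s_1, so s_1 enters.
Ratio test on column s_1 — row 1: 5/(3/5) = 25/3; row 2: entry -4/5 ≤ 0; row 3: 18/1 = 18. Minimum is 25/3 at row 1 (b leaves); pivot element 3/5.
Divide row 1 by 3/5; eliminate column s_1 from the other rows.
After both pivots, the entry at constraint row 3, column s_2 is -2/3.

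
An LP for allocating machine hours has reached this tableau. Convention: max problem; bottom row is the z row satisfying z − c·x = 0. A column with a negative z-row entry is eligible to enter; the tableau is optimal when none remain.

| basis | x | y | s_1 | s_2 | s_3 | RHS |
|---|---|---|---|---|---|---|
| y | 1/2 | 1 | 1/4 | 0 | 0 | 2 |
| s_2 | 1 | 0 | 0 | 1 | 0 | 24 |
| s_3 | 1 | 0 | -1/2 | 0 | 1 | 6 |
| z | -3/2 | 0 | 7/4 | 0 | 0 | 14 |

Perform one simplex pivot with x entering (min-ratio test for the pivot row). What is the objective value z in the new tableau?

Ratio test on column x — row 1: 2/(1/2) = 4; row 2: 24/1 = 24; row 3: 6/1 = 6. Minimum is 4 at row 1 (y leaves); pivot element 1/2.
Pivot on row 1; the z-row RHS becomes 14 − (-3/2)·4 = 20.

20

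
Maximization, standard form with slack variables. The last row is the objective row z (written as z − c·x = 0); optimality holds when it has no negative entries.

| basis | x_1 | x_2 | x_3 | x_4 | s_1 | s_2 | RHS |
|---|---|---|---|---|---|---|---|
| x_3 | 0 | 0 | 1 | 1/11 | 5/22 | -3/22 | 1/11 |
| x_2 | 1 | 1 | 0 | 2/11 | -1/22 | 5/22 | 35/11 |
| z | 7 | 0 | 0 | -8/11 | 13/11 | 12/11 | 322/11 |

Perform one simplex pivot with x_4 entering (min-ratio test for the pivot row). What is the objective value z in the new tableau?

Ratio test on column x_4 — row 1: (1/11)/(1/11) = 1; row 2: (35/11)/(2/11) = 35/2. Minimum is 1 at row 1 (x_3 leaves); pivot element 1/11.
Pivot on row 1; the z-row RHS becomes 322/11 − (-8/11)·1 = 30.

30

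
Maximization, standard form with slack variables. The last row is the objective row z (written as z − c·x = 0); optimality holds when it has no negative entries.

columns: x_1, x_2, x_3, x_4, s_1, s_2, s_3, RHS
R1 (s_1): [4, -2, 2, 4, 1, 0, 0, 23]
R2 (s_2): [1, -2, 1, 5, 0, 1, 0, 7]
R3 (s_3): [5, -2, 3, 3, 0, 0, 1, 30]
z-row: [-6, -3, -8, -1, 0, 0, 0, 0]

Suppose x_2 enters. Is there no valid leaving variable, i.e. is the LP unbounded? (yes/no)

Every constraint-row entry in column x_2 is ≤ 0, so increasing x_2 is unbounded.

yes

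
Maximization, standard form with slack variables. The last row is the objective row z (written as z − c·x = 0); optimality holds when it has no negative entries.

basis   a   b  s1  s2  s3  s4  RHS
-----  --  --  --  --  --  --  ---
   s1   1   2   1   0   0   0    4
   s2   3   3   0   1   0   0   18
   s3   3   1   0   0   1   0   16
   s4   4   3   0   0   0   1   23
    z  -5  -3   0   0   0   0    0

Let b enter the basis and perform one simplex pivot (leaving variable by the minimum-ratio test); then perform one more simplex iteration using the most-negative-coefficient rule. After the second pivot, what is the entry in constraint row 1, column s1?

Ratio test on column b — row 1: 4/2 = 2; row 2: 18/3 = 6; row 3: 16/1 = 16; row 4: 23/3 = 23/3. Minimum is 2 at row 1 (s1 leaves); pivot element 2.
Divide row 1 by 2; eliminate column b from the other rows.
Second iteration: most negative z-row entry is -7/2 in column a, so a enters.
Ratio test on column a — row 1: 2/(1/2) = 4; row 2: 12/(3/2) = 8; row 3: 14/(5/2) = 28/5; row 4: 17/(5/2) = 34/5. Minimum is 4 at row 1 (b leaves); pivot element 1/2.
Divide row 1 by 1/2; eliminate column a from the other rows.
After both pivots, the entry at constraint row 1, column s1 is 1.

1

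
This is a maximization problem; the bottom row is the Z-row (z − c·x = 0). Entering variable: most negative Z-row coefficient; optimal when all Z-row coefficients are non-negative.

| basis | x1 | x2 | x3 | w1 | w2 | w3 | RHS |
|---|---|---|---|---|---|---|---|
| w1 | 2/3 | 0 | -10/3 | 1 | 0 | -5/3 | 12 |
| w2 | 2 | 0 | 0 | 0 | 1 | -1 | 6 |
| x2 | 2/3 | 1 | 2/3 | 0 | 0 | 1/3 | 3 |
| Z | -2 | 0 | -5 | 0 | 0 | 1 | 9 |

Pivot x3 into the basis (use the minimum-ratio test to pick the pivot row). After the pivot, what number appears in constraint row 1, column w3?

Ratio test on column x3 — row 1: entry -10/3 ≤ 0; row 2: entry 0 ≤ 0; row 3: 3/(2/3) = 9/2. Minimum is 9/2 at row 3 (x2 leaves); pivot element 2/3.
Divide row 3 by 2/3; eliminate column x3 from the other rows.
Row 1 update in column w3: -5/3 − (-10/3)·(1/2) = 0.

0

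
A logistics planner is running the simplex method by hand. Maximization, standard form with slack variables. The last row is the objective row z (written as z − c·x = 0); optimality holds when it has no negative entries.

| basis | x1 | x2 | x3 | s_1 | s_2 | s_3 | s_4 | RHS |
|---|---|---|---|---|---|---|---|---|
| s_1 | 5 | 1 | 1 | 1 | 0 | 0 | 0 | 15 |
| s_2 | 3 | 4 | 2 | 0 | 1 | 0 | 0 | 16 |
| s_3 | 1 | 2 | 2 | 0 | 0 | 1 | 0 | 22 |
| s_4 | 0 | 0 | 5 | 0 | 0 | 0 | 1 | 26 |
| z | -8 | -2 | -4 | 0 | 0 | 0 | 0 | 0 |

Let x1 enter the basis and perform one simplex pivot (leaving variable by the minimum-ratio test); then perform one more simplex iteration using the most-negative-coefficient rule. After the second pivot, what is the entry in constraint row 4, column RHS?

1

Ratio test on column x1 — row 1: 15/5 = 3; row 2: 16/3 = 16/3; row 3: 22/1 = 22; row 4: entry 0 ≤ 0. Minimum is 3 at row 1 (s_1 leaves); pivot element 5.
Divide row 1 by 5; eliminate column x1 from the other rows.
Second iteration: most negative z-row entry is -12/5 in column x3, so x3 enters.
Ratio test on column x3 — row 1: 3/(1/5) = 15; row 2: 7/(7/5) = 5; row 3: 19/(9/5) = 95/9; row 4: 26/5 = 26/5. Minimum is 5 at row 2 (s_2 leaves); pivot element 7/5.
Divide row 2 by 7/5; eliminate column x3 from the other rows.
After both pivots, the entry at constraint row 4, column RHS is 1.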